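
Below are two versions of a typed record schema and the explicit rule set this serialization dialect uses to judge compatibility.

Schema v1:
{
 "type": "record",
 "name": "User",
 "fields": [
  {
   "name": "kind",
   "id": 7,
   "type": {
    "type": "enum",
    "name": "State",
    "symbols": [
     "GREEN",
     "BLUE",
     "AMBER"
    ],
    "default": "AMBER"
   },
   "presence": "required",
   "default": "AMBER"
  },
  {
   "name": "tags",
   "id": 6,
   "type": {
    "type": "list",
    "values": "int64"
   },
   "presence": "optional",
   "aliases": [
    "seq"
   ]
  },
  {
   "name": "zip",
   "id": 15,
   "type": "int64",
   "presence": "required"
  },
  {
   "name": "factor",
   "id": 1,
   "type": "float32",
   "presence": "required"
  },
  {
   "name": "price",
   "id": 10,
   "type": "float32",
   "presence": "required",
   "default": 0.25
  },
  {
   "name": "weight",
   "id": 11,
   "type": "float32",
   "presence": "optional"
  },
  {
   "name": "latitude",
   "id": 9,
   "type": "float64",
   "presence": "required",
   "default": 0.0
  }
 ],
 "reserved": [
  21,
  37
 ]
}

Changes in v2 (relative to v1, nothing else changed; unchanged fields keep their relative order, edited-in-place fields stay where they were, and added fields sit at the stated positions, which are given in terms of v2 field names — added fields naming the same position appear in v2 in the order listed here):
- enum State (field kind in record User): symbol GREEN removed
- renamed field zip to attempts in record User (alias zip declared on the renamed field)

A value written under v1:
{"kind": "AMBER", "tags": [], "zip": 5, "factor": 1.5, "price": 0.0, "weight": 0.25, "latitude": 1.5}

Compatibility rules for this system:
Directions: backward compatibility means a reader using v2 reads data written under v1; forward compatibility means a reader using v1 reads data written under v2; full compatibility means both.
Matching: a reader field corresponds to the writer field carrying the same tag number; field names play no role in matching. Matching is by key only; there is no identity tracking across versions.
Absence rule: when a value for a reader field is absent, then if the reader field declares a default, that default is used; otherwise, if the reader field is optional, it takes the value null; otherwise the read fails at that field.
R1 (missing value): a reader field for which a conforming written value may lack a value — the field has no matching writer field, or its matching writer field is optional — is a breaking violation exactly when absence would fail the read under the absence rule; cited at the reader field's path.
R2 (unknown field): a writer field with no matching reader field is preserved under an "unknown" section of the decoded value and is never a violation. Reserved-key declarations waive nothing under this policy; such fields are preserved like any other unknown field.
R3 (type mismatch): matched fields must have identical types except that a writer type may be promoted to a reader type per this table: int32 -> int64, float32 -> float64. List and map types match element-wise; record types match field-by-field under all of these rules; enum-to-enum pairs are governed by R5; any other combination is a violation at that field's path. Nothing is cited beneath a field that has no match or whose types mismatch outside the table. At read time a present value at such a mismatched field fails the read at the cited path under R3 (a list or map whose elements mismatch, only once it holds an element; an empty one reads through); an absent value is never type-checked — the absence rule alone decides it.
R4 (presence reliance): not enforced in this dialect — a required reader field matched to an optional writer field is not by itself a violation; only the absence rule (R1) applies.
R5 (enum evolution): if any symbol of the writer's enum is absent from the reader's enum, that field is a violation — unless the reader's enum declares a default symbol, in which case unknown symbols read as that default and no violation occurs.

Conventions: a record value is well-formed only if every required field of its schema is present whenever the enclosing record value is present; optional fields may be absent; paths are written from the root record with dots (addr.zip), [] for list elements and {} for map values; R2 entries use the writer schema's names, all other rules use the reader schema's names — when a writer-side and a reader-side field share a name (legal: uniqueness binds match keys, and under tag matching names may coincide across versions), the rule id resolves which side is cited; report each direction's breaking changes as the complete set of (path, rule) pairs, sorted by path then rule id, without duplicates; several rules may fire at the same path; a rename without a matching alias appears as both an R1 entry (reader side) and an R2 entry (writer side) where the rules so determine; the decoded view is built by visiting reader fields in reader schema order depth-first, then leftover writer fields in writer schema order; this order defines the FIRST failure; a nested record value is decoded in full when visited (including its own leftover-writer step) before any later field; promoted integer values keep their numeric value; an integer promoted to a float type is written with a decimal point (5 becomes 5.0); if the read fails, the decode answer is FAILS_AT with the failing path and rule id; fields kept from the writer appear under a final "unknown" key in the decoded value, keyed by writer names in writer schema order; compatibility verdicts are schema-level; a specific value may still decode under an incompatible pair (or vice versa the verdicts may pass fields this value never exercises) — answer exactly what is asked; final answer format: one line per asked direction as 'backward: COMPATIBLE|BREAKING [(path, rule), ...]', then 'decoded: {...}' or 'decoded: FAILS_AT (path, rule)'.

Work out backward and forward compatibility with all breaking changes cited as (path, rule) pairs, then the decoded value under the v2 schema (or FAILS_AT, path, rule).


arrows below run writer -> reader for User
checking backward for User: reader v2 against writer v1:
  kind: State -> State, writer required; from kind
  tags: list<int64> -> list<int64>, writer optional; from tags
  attempts: int64 -> int64, writer required; from zip
  factor: float32 -> float32, writer required; from factor
  price: float32 -> float32, writer required; from price
  weight: float32 -> float32, writer optional; from weight
  latitude: float64 -> float64, writer required; from latitude
  => no violations; backward on User: COMPATIBLE
checking forward for User: reader v1 against writer v2:
  kind: State -> State, writer required; from kind
  tags: list<int64> -> list<int64>, writer optional; from tags
  zip: int64 -> int64, writer required; from attempts
  factor: float32 -> float32, writer required; from factor
  price: float32 -> float32, writer required; from price
  weight: float32 -> float32, writer optional; from weight
  latitude: float64 -> float64, writer required; from latitude
  => no violations; forward on User: COMPATIBLE
decoding the User value with the v2 reader:
  kind := "AMBER"
  tags := []
  attempts := 5 (from writer zip)
  factor := 1.5
  price := 0.0
  weight := 0.25
  latitude := 1.5
  => decoded: {"kind": "AMBER", "tags": [], "attempts": 5, "factor": 1.5, "price": 0.0, "weight": 0.25, "latitude": 1.5}

backward: COMPATIBLE []; forward: COMPATIBLE []; decoded: {"kind": "AMBER", "tags": [], "attempts": 5, "factor": 1.5, "price": 0.0, "weight": 0.25, "latitude": 1.5}


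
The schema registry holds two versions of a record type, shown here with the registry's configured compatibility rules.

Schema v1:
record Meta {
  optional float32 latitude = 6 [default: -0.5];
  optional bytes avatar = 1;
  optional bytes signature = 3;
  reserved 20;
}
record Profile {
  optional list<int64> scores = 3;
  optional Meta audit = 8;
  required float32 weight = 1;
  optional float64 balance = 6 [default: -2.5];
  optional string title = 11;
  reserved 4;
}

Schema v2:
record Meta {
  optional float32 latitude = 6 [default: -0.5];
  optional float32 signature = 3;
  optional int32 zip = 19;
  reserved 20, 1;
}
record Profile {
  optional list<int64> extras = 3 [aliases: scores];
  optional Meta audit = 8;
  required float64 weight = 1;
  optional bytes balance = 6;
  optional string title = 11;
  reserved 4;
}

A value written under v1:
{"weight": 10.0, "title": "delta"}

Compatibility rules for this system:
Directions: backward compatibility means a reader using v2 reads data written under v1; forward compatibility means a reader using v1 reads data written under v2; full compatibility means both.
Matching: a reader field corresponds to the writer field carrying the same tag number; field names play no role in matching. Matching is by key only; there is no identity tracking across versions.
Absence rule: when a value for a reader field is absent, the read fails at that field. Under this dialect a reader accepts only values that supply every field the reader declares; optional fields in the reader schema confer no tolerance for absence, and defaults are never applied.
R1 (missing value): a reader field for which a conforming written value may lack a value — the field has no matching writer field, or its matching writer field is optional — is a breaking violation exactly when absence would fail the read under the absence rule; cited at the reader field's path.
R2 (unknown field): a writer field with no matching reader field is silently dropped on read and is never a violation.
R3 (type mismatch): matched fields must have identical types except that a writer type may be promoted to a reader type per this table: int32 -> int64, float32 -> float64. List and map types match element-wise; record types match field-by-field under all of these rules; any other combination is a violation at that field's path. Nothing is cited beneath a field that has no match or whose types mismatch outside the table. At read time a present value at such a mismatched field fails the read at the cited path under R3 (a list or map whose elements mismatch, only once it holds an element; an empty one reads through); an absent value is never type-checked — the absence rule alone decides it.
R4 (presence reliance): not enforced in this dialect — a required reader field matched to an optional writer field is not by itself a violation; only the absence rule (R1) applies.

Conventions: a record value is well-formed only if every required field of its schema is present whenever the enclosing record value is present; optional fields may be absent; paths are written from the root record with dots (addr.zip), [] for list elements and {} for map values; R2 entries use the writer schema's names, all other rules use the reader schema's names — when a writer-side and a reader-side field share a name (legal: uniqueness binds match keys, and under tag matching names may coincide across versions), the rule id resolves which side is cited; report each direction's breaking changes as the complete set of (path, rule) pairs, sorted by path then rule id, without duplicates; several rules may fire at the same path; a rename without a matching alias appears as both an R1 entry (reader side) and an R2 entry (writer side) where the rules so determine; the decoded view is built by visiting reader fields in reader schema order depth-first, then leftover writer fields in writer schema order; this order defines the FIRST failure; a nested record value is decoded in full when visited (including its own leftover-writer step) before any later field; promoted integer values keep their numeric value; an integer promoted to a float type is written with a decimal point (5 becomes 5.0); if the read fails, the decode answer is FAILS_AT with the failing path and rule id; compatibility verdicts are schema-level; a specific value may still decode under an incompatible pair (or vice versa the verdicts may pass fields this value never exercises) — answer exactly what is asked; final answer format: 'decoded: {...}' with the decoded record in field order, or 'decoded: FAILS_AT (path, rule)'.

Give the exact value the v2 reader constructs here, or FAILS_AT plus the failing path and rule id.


the writer's type comes first in each Profile pair
decode (reader v2):
  read fails at extras under R1 (no fill)
  => FAILS_AT (extras, R1)
checking off the Profile differences that do not matter here:
  field weight in record Profile: type float32 changed to float64 -> a verdict-level change on Profile — the shown value reads the same
  field signature in record Meta: type bytes changed to float32 -> a verdict-level change on Profile — the shown value reads the same
  field balance in record Profile: type float64 changed to bytes (its default is dropped) -> a verdict-level change on Profile — the shown value reads the same
  removed field avatar from record Meta (its key 1 joins the reserved list) -> a verdict-level change on Profile — the shown value reads the same
  added field zip to record Meta: optional int32, tag 19 (in v2 it sits last) -> a verdict-level change on Profile — the shown value reads the same

decoded: FAILS_AT (extras, R1)


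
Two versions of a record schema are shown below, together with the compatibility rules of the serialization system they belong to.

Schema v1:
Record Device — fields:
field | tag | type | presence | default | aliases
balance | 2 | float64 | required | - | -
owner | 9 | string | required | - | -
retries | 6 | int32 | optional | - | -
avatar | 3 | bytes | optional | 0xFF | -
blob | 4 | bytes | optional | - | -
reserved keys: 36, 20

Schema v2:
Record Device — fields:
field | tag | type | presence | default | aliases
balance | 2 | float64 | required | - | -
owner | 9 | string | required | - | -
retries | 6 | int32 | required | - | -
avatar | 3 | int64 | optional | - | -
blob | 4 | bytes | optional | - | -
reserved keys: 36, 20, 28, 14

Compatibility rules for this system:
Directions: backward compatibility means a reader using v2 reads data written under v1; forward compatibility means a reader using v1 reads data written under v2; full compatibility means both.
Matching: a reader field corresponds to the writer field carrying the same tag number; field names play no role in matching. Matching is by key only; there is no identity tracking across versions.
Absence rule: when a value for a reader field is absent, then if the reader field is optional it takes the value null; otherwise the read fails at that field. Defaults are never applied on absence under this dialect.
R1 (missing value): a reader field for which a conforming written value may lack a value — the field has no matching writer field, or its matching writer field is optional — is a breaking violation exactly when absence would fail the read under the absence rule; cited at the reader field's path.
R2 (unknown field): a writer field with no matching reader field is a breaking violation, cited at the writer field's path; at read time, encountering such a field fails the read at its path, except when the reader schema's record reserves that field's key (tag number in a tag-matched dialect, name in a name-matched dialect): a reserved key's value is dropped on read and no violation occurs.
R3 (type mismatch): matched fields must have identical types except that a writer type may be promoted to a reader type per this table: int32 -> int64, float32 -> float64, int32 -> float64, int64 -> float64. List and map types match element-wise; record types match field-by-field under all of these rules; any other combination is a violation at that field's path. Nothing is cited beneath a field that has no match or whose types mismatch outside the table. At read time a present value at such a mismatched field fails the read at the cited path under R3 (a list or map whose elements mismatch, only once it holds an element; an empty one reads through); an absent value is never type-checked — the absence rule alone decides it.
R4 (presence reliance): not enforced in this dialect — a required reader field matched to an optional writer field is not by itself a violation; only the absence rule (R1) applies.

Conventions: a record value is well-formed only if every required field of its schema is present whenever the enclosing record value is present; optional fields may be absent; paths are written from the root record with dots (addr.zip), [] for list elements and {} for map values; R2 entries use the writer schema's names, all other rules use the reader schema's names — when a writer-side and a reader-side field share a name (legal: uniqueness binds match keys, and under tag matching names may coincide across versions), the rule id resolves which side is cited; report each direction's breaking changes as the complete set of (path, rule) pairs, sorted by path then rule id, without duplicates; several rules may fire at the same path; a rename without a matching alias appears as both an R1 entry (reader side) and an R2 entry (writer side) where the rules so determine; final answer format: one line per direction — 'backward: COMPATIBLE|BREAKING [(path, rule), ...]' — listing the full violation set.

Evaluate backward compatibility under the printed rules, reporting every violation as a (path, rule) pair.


backward: BREAKING [(avatar, R3), (retries, R1)]

arrows below run writer -> reader for Device
backward pass over Device, reader schema v2, writer schema v1:
  balance: float64 -> float64, writer required; from balance
  owner: string -> string, writer required; from owner
  retries: int32 -> int32, writer optional; from retries
  avatar: bytes -> int64, writer optional; from avatar
  blob: bytes -> bytes, writer optional; from blob
  violation R3 at avatar
  violation R1 at retries
  => backward: BREAKING (2)


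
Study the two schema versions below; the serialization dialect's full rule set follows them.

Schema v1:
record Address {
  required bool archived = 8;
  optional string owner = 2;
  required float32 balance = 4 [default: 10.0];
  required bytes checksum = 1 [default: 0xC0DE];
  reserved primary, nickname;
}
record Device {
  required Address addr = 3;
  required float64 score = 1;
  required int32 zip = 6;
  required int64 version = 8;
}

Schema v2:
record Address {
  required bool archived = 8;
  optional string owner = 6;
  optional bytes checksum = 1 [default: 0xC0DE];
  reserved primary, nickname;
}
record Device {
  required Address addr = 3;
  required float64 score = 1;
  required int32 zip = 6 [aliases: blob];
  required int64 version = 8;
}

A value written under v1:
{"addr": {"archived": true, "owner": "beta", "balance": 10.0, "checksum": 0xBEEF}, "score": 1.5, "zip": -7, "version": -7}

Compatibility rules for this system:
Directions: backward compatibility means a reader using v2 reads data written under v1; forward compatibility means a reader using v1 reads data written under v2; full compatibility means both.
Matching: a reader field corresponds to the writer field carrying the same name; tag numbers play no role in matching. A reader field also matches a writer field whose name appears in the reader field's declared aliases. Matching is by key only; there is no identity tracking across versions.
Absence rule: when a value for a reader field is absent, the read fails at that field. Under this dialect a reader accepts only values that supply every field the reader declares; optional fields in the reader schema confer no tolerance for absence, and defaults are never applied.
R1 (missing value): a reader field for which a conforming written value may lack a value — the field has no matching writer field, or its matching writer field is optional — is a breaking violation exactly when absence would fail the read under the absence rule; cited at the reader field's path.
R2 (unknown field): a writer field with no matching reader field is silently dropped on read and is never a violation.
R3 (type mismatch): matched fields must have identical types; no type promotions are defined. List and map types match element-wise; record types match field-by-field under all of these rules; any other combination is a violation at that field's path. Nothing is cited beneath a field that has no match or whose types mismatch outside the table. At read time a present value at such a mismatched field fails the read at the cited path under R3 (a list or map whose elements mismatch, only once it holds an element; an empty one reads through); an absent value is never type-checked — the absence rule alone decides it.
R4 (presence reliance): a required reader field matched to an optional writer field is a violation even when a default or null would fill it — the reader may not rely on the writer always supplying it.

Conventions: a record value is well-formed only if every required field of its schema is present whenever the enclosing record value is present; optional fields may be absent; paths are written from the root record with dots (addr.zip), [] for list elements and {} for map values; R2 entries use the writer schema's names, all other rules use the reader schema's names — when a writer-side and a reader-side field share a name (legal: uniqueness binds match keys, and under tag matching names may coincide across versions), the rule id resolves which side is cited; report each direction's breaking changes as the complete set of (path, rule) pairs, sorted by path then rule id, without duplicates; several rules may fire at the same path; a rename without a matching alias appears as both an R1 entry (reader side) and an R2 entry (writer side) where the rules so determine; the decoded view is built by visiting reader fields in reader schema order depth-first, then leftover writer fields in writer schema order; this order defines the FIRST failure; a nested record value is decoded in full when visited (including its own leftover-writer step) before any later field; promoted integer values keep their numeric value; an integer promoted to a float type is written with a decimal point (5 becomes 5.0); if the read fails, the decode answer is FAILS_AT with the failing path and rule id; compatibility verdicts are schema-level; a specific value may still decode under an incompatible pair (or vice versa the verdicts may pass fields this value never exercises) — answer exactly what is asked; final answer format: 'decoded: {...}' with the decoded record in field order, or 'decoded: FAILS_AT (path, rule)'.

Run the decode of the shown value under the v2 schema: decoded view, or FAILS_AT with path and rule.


decoded: {"addr": {"archived": true, "owner": "beta", "checksum": 0xBEEF}, "score": 1.5, "zip": -7, "version": -7}

each type pair in Device: writer, then reader
decode (reader v2):
  addr.archived := true
  addr.owner := "beta"
  addr.checksum := 0xBEEF
  writer addr.balance: unmatched, discarded
  score := 1.5
  zip := -7
  version := -7
  => decoded: {"addr": {"archived": true, "owner": "beta", "checksum": 0xBEEF}, "score": 1.5, "zip": -7, "version": -7}
the other Device changes do not affect what is asked:
  field checksum in record Address: required changed to optional -> schema-level compatibility only; this Device value's decode is unchanged
  field owner in record Address: tag 2 changed to 6 -> triggers nothing under the printed rules; the Device answer is the same either way


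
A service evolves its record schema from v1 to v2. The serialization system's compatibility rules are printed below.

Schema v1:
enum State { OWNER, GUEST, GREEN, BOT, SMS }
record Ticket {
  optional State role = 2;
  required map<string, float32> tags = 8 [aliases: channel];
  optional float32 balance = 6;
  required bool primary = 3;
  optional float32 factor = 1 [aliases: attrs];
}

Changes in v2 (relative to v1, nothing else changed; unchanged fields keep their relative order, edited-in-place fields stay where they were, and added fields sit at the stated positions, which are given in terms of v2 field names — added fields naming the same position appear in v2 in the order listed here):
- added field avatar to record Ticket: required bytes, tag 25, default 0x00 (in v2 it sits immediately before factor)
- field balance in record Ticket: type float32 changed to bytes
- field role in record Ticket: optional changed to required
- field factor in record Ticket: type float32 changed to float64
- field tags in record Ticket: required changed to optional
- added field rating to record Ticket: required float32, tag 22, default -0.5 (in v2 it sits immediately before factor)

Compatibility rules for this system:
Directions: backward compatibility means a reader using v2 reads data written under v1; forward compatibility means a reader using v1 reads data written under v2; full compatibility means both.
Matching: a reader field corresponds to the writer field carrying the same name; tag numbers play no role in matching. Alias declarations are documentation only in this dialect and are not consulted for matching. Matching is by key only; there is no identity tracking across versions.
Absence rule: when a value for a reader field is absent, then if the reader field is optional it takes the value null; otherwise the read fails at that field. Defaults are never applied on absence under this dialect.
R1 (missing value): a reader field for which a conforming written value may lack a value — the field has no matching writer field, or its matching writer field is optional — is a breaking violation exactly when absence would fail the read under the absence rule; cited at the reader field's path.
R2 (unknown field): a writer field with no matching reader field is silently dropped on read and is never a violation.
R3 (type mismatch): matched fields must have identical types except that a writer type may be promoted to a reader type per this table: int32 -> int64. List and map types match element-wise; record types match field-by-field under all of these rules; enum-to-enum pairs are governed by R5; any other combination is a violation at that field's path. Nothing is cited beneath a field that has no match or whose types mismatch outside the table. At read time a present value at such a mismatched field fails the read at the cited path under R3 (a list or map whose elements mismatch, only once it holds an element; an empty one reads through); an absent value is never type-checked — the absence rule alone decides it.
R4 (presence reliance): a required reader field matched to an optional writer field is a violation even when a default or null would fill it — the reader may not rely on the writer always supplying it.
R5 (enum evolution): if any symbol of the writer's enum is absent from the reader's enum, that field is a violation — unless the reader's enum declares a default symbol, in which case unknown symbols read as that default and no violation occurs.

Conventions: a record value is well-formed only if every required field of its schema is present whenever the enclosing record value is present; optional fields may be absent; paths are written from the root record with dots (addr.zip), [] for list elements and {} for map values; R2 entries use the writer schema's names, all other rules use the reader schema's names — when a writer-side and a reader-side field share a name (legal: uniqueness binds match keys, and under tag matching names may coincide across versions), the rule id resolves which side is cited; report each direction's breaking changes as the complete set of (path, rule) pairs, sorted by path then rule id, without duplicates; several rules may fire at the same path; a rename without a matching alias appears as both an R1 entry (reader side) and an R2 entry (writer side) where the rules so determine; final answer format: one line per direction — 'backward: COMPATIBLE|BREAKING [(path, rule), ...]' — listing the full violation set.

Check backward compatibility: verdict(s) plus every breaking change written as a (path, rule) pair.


backward: BREAKING [(avatar, R1), (balance, R3), (factor, R3), (rating, R1), (role, R1), (role, R4)]

the writer's type comes first in each Ticket pair
backward for Ticket (reader v2, writer v1):
  role: paired with writer role (State -> State; writer optional)
  tags: paired with writer tags (map<string, float32> -> map<string, float32>; writer required)
  balance: paired with writer balance (float32 -> bytes; writer optional)
  primary: paired with writer primary (bool -> bool; writer required)
  avatar: no writer-side match
  rating: no writer-side match
  factor: paired with writer factor (float32 -> float64; writer optional)
  breaking: (avatar, R1)
  breaking: (balance, R3)
  breaking: (factor, R3)
  breaking: (rating, R1)
  breaking: (role, R1)
  breaking: (role, R4)
  backward on Ticket therefore BREAKING (6)
diffs on Ticket not affecting the asked answer:
  field tags in record Ticket: required changed to optional -> its effect on Ticket is confined to the forward direction, not asked


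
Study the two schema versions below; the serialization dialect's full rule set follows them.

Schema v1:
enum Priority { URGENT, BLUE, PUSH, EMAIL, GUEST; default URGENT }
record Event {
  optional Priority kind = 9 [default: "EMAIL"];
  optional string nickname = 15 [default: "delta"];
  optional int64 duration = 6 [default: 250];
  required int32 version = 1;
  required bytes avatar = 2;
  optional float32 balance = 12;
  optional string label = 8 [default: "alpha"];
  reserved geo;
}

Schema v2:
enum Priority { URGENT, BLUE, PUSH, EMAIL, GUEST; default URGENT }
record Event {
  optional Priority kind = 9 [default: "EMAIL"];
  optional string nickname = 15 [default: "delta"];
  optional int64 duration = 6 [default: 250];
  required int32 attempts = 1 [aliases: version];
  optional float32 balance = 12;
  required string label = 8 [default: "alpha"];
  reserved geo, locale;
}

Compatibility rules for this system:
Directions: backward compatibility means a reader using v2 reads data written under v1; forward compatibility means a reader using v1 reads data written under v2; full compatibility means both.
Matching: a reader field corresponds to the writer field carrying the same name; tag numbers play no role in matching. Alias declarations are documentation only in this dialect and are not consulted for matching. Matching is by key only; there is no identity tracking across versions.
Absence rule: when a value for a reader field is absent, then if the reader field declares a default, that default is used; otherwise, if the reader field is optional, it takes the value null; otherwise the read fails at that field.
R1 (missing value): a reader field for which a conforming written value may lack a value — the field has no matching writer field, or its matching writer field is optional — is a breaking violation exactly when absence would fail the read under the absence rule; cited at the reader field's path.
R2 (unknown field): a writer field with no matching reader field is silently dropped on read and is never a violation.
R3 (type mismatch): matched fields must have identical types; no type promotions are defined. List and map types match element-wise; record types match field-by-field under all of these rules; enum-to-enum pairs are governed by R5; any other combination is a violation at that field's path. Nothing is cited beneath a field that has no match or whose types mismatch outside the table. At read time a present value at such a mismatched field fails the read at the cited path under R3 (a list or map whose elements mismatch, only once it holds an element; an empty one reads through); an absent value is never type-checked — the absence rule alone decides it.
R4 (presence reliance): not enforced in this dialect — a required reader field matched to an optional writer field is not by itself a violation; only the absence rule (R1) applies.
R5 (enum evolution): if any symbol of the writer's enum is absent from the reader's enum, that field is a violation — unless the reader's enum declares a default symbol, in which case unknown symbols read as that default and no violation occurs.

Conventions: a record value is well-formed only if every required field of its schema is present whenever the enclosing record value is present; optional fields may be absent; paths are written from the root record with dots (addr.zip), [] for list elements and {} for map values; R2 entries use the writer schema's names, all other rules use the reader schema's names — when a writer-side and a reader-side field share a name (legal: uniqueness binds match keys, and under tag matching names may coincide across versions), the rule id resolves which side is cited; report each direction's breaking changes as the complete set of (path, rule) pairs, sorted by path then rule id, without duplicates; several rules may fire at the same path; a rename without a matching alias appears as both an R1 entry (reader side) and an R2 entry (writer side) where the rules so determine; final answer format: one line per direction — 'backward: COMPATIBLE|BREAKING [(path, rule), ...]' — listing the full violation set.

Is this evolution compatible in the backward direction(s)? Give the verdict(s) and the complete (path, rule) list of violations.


backward: BREAKING [(attempts, R1)]

each type pair in Event: writer, then reader
backward for Event (reader v2, writer v1):
  Priority -> Priority, writer optional: kind aligns to kind
  string -> string, writer optional: nickname aligns to nickname
  int64 -> int64, writer optional: duration aligns to duration
  no writer field matches reader attempts
  float32 -> float32, writer optional: balance aligns to balance
  string -> string, writer optional: label aligns to label
  version (writer side), unknown to reader
  avatar (writer side), unknown to reader
  R1 fires at attempts
  backward on Event therefore BREAKING (1)
the rest of the Event diff is inert for this question:
  removed field avatar from record Event -> its effect on Event is confined to the forward direction, not asked
  field label in record Event: optional changed to required -> fires no rule on Event, leaving the asked answer as it is


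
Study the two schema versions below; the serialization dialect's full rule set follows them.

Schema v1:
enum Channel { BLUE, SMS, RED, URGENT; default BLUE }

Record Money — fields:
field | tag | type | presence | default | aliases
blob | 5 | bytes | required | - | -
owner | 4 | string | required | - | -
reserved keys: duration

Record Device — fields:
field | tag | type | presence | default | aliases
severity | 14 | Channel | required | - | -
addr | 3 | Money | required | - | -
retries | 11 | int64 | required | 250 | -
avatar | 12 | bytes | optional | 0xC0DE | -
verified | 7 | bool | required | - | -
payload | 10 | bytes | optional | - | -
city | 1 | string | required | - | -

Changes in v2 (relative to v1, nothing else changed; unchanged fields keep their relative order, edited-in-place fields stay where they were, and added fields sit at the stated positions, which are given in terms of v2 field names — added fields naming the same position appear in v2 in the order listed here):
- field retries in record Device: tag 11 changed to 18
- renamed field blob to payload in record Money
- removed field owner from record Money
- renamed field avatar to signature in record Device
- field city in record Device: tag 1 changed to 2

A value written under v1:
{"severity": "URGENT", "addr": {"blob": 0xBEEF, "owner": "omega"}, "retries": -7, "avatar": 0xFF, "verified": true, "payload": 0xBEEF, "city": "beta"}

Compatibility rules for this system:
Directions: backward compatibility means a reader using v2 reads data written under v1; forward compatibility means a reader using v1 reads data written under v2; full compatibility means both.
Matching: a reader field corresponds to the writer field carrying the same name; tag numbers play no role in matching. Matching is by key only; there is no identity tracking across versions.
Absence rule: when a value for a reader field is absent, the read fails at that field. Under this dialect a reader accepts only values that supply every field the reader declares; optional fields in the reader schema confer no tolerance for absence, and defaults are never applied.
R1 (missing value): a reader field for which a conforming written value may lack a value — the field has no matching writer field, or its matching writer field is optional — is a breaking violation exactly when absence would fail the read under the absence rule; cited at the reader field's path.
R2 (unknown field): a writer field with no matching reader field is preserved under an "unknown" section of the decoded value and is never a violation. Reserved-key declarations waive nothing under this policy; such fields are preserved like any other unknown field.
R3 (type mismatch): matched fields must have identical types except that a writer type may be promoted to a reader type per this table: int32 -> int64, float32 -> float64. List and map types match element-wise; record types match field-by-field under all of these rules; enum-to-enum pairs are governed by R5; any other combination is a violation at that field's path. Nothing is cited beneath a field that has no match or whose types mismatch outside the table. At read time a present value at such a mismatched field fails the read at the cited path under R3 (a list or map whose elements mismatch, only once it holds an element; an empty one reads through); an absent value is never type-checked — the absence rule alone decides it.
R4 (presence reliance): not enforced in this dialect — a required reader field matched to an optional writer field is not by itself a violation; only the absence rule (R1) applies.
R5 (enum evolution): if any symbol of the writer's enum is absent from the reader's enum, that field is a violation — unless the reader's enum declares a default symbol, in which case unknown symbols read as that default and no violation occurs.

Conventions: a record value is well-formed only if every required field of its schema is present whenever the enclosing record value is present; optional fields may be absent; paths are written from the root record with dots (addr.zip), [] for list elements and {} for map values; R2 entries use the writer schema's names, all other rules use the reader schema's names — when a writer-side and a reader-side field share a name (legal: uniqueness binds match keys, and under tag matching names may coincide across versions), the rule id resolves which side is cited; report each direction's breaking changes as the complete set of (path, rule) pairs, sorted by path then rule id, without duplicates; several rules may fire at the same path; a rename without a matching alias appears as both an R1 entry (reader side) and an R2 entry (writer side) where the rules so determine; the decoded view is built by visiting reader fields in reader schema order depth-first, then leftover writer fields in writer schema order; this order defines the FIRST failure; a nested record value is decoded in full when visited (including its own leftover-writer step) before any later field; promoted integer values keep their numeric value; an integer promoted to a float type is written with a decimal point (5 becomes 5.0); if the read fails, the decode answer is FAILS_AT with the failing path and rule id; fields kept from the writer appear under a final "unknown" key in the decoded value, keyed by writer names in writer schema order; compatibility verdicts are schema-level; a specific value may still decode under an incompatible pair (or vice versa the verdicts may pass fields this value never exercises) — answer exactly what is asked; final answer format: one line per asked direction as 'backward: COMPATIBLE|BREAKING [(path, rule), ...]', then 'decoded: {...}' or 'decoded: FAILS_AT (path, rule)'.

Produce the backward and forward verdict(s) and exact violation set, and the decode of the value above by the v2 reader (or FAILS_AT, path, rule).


the writer's type comes first in each Device pair
backward pass over Device, reader schema v2, writer schema v1:
  Channel -> Channel, writer required: severity aligns to severity
  Money -> Money, writer required: addr aligns to addr
  int64 -> int64, writer required: retries aligns to retries
  no writer field matches reader signature
  bool -> bool, writer required: verified aligns to verified
  bytes -> bytes, writer optional: payload aligns to payload
  string -> string, writer required: city aligns to city
  leftover writer field: avatar
  no writer field matches reader addr.payload
  leftover writer field: addr.blob
  leftover writer field: addr.owner
  rule R1 violated at addr.payload
  rule R1 violated at payload
  rule R1 violated at signature
  => 3 violation(s): backward is BREAKING for Device
forward pass over Device, reader schema v1, writer schema v2:
  Channel -> Channel, writer required: severity aligns to severity
  Money -> Money, writer required: addr aligns to addr
  int64 -> int64, writer required: retries aligns to retries
  no writer field matches reader avatar
  bool -> bool, writer required: verified aligns to verified
  bytes -> bytes, writer optional: payload aligns to payload
  string -> string, writer required: city aligns to city
  leftover writer field: signature
  no writer field matches reader addr.blob
  no writer field matches reader addr.owner
  leftover writer field: addr.payload
  rule R1 violated at addr.blob
  rule R1 violated at addr.owner
  rule R1 violated at avatar
  rule R1 violated at payload
  => 4 violation(s): forward is BREAKING for Device
migrating the Device value to v2:
  severity := "URGENT"
  read fails at addr.payload under R1 (no fill)
  => FAILS_AT (addr.payload, R1)

backward: BREAKING [(addr.payload, R1), (payload, R1), (signature, R1)]; forward: BREAKING [(addr.blob, R1), (addr.owner, R1), (avatar, R1), (payload, R1)]; decoded: FAILS_AT (addr.payload, R1)
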